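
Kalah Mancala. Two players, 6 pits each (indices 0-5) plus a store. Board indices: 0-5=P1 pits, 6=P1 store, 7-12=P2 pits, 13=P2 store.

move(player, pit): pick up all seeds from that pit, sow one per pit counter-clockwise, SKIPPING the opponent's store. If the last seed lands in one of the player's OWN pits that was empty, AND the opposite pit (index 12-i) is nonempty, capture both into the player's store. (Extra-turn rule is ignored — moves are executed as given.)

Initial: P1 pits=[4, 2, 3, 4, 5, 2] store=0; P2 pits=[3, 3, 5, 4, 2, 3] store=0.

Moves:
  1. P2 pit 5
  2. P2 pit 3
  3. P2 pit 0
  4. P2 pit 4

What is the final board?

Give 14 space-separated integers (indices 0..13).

Answer: 7 3 0 4 5 2 0 0 4 6 0 0 2 7

Derivation:
Move 1: P2 pit5 -> P1=[5,3,3,4,5,2](0) P2=[3,3,5,4,2,0](1)
Move 2: P2 pit3 -> P1=[6,3,3,4,5,2](0) P2=[3,3,5,0,3,1](2)
Move 3: P2 pit0 -> P1=[6,3,0,4,5,2](0) P2=[0,4,6,0,3,1](6)
Move 4: P2 pit4 -> P1=[7,3,0,4,5,2](0) P2=[0,4,6,0,0,2](7)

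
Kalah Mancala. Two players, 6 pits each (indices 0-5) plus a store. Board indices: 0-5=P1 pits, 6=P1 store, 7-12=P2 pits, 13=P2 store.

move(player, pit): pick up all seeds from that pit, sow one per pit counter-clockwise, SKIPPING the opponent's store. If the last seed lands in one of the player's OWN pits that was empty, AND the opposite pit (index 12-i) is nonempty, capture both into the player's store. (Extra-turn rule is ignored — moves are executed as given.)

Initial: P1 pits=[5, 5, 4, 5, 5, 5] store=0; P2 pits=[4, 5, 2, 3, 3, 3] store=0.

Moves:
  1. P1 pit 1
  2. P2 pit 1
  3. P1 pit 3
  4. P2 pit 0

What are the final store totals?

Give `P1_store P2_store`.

Answer: 2 1

Derivation:
Move 1: P1 pit1 -> P1=[5,0,5,6,6,6](1) P2=[4,5,2,3,3,3](0)
Move 2: P2 pit1 -> P1=[5,0,5,6,6,6](1) P2=[4,0,3,4,4,4](1)
Move 3: P1 pit3 -> P1=[5,0,5,0,7,7](2) P2=[5,1,4,4,4,4](1)
Move 4: P2 pit0 -> P1=[5,0,5,0,7,7](2) P2=[0,2,5,5,5,5](1)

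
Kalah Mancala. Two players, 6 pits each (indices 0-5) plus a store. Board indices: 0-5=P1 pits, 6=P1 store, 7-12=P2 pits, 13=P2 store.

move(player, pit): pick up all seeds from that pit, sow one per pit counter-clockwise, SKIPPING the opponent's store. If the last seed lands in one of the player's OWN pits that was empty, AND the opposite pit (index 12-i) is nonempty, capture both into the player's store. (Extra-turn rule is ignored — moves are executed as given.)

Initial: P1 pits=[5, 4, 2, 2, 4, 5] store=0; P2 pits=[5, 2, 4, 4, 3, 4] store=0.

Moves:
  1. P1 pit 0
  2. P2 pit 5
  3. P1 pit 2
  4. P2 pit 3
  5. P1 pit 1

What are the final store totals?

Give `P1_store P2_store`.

Answer: 2 2

Derivation:
Move 1: P1 pit0 -> P1=[0,5,3,3,5,6](0) P2=[5,2,4,4,3,4](0)
Move 2: P2 pit5 -> P1=[1,6,4,3,5,6](0) P2=[5,2,4,4,3,0](1)
Move 3: P1 pit2 -> P1=[1,6,0,4,6,7](1) P2=[5,2,4,4,3,0](1)
Move 4: P2 pit3 -> P1=[2,6,0,4,6,7](1) P2=[5,2,4,0,4,1](2)
Move 5: P1 pit1 -> P1=[2,0,1,5,7,8](2) P2=[6,2,4,0,4,1](2)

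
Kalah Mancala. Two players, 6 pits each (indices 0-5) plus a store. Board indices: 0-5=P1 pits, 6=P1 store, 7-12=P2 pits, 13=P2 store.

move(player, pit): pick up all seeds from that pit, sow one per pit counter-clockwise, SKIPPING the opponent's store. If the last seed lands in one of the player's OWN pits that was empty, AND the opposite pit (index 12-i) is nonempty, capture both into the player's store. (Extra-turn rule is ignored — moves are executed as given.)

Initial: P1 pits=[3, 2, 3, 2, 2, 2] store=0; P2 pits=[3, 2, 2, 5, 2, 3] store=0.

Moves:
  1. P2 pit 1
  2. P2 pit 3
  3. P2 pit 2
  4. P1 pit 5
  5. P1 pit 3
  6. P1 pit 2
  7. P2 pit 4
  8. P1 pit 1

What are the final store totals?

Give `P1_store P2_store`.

Move 1: P2 pit1 -> P1=[3,2,3,2,2,2](0) P2=[3,0,3,6,2,3](0)
Move 2: P2 pit3 -> P1=[4,3,4,2,2,2](0) P2=[3,0,3,0,3,4](1)
Move 3: P2 pit2 -> P1=[4,3,4,2,2,2](0) P2=[3,0,0,1,4,5](1)
Move 4: P1 pit5 -> P1=[4,3,4,2,2,0](1) P2=[4,0,0,1,4,5](1)
Move 5: P1 pit3 -> P1=[4,3,4,0,3,0](6) P2=[0,0,0,1,4,5](1)
Move 6: P1 pit2 -> P1=[4,3,0,1,4,1](7) P2=[0,0,0,1,4,5](1)
Move 7: P2 pit4 -> P1=[5,4,0,1,4,1](7) P2=[0,0,0,1,0,6](2)
Move 8: P1 pit1 -> P1=[5,0,1,2,5,2](7) P2=[0,0,0,1,0,6](2)

Answer: 7 2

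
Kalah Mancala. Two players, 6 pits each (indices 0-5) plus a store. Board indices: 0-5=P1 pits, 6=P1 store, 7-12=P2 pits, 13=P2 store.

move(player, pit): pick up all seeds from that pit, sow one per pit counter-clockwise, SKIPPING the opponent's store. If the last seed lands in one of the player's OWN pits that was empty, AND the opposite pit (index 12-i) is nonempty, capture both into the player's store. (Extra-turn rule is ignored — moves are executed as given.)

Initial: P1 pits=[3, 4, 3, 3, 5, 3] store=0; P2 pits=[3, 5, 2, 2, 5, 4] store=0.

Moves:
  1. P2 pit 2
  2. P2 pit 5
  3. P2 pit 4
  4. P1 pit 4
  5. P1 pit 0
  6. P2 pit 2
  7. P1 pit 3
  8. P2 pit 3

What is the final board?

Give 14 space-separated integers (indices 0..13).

Move 1: P2 pit2 -> P1=[3,4,3,3,5,3](0) P2=[3,5,0,3,6,4](0)
Move 2: P2 pit5 -> P1=[4,5,4,3,5,3](0) P2=[3,5,0,3,6,0](1)
Move 3: P2 pit4 -> P1=[5,6,5,4,5,3](0) P2=[3,5,0,3,0,1](2)
Move 4: P1 pit4 -> P1=[5,6,5,4,0,4](1) P2=[4,6,1,3,0,1](2)
Move 5: P1 pit0 -> P1=[0,7,6,5,1,5](1) P2=[4,6,1,3,0,1](2)
Move 6: P2 pit2 -> P1=[0,7,6,5,1,5](1) P2=[4,6,0,4,0,1](2)
Move 7: P1 pit3 -> P1=[0,7,6,0,2,6](2) P2=[5,7,0,4,0,1](2)
Move 8: P2 pit3 -> P1=[1,7,6,0,2,6](2) P2=[5,7,0,0,1,2](3)

Answer: 1 7 6 0 2 6 2 5 7 0 0 1 2 3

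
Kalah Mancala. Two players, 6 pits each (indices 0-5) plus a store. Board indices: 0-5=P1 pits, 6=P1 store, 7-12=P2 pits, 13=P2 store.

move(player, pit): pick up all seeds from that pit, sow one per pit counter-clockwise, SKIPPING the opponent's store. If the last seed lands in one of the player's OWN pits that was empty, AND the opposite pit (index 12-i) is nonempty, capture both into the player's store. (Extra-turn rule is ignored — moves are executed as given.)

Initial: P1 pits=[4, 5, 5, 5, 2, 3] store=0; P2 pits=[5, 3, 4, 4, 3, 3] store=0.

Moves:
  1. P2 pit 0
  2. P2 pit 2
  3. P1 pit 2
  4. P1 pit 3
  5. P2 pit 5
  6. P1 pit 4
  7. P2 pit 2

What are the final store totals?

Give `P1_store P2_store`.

Move 1: P2 pit0 -> P1=[4,5,5,5,2,3](0) P2=[0,4,5,5,4,4](0)
Move 2: P2 pit2 -> P1=[5,5,5,5,2,3](0) P2=[0,4,0,6,5,5](1)
Move 3: P1 pit2 -> P1=[5,5,0,6,3,4](1) P2=[1,4,0,6,5,5](1)
Move 4: P1 pit3 -> P1=[5,5,0,0,4,5](2) P2=[2,5,1,6,5,5](1)
Move 5: P2 pit5 -> P1=[6,6,1,1,4,5](2) P2=[2,5,1,6,5,0](2)
Move 6: P1 pit4 -> P1=[6,6,1,1,0,6](3) P2=[3,6,1,6,5,0](2)
Move 7: P2 pit2 -> P1=[6,6,1,1,0,6](3) P2=[3,6,0,7,5,0](2)

Answer: 3 2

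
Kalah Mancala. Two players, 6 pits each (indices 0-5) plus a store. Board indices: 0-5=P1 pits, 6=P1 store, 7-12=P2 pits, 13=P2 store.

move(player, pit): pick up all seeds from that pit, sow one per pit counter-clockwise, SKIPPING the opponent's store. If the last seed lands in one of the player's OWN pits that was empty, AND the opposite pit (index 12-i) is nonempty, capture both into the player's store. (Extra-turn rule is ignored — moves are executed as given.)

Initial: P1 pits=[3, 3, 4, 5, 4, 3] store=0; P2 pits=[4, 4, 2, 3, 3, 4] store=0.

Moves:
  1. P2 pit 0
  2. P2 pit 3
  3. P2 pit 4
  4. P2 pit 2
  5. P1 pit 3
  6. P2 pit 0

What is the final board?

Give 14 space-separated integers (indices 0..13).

Move 1: P2 pit0 -> P1=[3,3,4,5,4,3](0) P2=[0,5,3,4,4,4](0)
Move 2: P2 pit3 -> P1=[4,3,4,5,4,3](0) P2=[0,5,3,0,5,5](1)
Move 3: P2 pit4 -> P1=[5,4,5,5,4,3](0) P2=[0,5,3,0,0,6](2)
Move 4: P2 pit2 -> P1=[5,4,5,5,4,3](0) P2=[0,5,0,1,1,7](2)
Move 5: P1 pit3 -> P1=[5,4,5,0,5,4](1) P2=[1,6,0,1,1,7](2)
Move 6: P2 pit0 -> P1=[5,4,5,0,5,4](1) P2=[0,7,0,1,1,7](2)

Answer: 5 4 5 0 5 4 1 0 7 0 1 1 7 2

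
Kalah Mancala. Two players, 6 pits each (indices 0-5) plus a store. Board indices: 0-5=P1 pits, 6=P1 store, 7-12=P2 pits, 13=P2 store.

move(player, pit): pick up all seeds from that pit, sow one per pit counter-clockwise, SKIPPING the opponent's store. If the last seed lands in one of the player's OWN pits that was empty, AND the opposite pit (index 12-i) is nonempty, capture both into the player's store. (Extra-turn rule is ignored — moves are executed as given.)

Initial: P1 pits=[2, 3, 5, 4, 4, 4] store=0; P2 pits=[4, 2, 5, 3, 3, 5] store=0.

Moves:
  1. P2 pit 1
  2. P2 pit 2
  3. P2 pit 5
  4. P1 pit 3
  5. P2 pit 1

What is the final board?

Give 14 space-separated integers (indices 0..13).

Answer: 4 5 6 0 6 5 1 5 0 1 5 4 0 2

Derivation:
Move 1: P2 pit1 -> P1=[2,3,5,4,4,4](0) P2=[4,0,6,4,3,5](0)
Move 2: P2 pit2 -> P1=[3,4,5,4,4,4](0) P2=[4,0,0,5,4,6](1)
Move 3: P2 pit5 -> P1=[4,5,6,5,5,4](0) P2=[4,0,0,5,4,0](2)
Move 4: P1 pit3 -> P1=[4,5,6,0,6,5](1) P2=[5,1,0,5,4,0](2)
Move 5: P2 pit1 -> P1=[4,5,6,0,6,5](1) P2=[5,0,1,5,4,0](2)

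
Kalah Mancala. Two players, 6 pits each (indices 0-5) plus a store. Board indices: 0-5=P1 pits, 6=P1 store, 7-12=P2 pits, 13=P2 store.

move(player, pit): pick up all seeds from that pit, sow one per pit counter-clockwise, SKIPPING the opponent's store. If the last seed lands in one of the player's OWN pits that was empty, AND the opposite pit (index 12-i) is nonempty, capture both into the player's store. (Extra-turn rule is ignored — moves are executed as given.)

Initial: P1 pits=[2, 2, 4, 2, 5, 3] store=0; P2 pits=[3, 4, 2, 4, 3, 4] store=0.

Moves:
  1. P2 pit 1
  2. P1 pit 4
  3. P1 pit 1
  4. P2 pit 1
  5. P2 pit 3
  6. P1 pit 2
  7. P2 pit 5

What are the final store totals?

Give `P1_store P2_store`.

Move 1: P2 pit1 -> P1=[2,2,4,2,5,3](0) P2=[3,0,3,5,4,5](0)
Move 2: P1 pit4 -> P1=[2,2,4,2,0,4](1) P2=[4,1,4,5,4,5](0)
Move 3: P1 pit1 -> P1=[2,0,5,3,0,4](1) P2=[4,1,4,5,4,5](0)
Move 4: P2 pit1 -> P1=[2,0,5,3,0,4](1) P2=[4,0,5,5,4,5](0)
Move 5: P2 pit3 -> P1=[3,1,5,3,0,4](1) P2=[4,0,5,0,5,6](1)
Move 6: P1 pit2 -> P1=[3,1,0,4,1,5](2) P2=[5,0,5,0,5,6](1)
Move 7: P2 pit5 -> P1=[4,2,1,5,2,5](2) P2=[5,0,5,0,5,0](2)

Answer: 2 2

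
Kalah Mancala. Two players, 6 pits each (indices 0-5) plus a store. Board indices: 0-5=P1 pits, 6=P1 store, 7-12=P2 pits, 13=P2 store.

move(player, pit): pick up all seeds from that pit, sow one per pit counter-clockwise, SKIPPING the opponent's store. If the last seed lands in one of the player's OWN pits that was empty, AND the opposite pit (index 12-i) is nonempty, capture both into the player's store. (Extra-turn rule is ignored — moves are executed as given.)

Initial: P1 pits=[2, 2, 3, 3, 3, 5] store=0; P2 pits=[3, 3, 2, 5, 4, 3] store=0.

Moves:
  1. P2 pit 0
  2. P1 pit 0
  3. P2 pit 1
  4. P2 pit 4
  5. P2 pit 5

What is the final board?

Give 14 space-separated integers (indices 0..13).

Move 1: P2 pit0 -> P1=[2,2,3,3,3,5](0) P2=[0,4,3,6,4,3](0)
Move 2: P1 pit0 -> P1=[0,3,4,3,3,5](0) P2=[0,4,3,6,4,3](0)
Move 3: P2 pit1 -> P1=[0,3,4,3,3,5](0) P2=[0,0,4,7,5,4](0)
Move 4: P2 pit4 -> P1=[1,4,5,3,3,5](0) P2=[0,0,4,7,0,5](1)
Move 5: P2 pit5 -> P1=[2,5,6,4,3,5](0) P2=[0,0,4,7,0,0](2)

Answer: 2 5 6 4 3 5 0 0 0 4 7 0 0 2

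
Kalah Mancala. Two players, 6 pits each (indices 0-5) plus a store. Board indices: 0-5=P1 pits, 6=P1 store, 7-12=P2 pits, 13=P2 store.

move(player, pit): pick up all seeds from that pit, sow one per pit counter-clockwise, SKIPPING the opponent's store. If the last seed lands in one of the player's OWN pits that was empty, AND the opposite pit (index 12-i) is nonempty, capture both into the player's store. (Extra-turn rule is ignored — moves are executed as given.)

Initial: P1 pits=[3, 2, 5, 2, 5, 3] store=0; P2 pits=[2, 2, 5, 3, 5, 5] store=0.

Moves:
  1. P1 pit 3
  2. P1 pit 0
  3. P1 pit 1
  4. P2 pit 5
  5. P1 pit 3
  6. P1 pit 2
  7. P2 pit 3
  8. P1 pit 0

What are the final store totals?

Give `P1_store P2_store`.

Answer: 7 2

Derivation:
Move 1: P1 pit3 -> P1=[3,2,5,0,6,4](0) P2=[2,2,5,3,5,5](0)
Move 2: P1 pit0 -> P1=[0,3,6,0,6,4](6) P2=[2,2,0,3,5,5](0)
Move 3: P1 pit1 -> P1=[0,0,7,1,7,4](6) P2=[2,2,0,3,5,5](0)
Move 4: P2 pit5 -> P1=[1,1,8,2,7,4](6) P2=[2,2,0,3,5,0](1)
Move 5: P1 pit3 -> P1=[1,1,8,0,8,5](6) P2=[2,2,0,3,5,0](1)
Move 6: P1 pit2 -> P1=[1,1,0,1,9,6](7) P2=[3,3,1,4,5,0](1)
Move 7: P2 pit3 -> P1=[2,1,0,1,9,6](7) P2=[3,3,1,0,6,1](2)
Move 8: P1 pit0 -> P1=[0,2,1,1,9,6](7) P2=[3,3,1,0,6,1](2)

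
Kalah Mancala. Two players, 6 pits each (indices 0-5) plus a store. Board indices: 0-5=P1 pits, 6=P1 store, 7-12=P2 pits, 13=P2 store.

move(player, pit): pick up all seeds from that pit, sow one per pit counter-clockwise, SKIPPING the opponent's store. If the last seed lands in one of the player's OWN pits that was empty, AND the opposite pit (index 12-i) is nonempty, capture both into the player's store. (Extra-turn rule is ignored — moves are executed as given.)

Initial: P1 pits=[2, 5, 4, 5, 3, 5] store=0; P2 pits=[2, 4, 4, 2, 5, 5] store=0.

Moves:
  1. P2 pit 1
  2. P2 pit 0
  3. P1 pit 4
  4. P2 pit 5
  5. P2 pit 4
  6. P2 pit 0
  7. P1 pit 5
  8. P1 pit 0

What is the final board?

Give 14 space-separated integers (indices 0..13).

Answer: 0 8 7 8 2 0 2 1 3 7 4 1 1 2

Derivation:
Move 1: P2 pit1 -> P1=[2,5,4,5,3,5](0) P2=[2,0,5,3,6,6](0)
Move 2: P2 pit0 -> P1=[2,5,4,5,3,5](0) P2=[0,1,6,3,6,6](0)
Move 3: P1 pit4 -> P1=[2,5,4,5,0,6](1) P2=[1,1,6,3,6,6](0)
Move 4: P2 pit5 -> P1=[3,6,5,6,1,6](1) P2=[1,1,6,3,6,0](1)
Move 5: P2 pit4 -> P1=[4,7,6,7,1,6](1) P2=[1,1,6,3,0,1](2)
Move 6: P2 pit0 -> P1=[4,7,6,7,1,6](1) P2=[0,2,6,3,0,1](2)
Move 7: P1 pit5 -> P1=[4,7,6,7,1,0](2) P2=[1,3,7,4,1,1](2)
Move 8: P1 pit0 -> P1=[0,8,7,8,2,0](2) P2=[1,3,7,4,1,1](2)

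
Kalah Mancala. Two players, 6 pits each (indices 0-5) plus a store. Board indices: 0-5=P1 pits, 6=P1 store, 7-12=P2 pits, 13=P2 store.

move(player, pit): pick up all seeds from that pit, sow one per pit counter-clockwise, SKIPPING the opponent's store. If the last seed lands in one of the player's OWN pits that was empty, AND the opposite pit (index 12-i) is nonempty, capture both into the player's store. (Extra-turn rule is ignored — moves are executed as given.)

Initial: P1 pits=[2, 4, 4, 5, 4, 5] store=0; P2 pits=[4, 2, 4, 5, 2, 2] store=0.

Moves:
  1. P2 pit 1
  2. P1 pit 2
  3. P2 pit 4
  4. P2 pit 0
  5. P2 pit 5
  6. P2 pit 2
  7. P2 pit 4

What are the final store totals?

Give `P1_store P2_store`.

Move 1: P2 pit1 -> P1=[2,4,4,5,4,5](0) P2=[4,0,5,6,2,2](0)
Move 2: P1 pit2 -> P1=[2,4,0,6,5,6](1) P2=[4,0,5,6,2,2](0)
Move 3: P2 pit4 -> P1=[2,4,0,6,5,6](1) P2=[4,0,5,6,0,3](1)
Move 4: P2 pit0 -> P1=[2,0,0,6,5,6](1) P2=[0,1,6,7,0,3](6)
Move 5: P2 pit5 -> P1=[3,1,0,6,5,6](1) P2=[0,1,6,7,0,0](7)
Move 6: P2 pit2 -> P1=[4,2,0,6,5,6](1) P2=[0,1,0,8,1,1](8)
Move 7: P2 pit4 -> P1=[4,2,0,6,5,6](1) P2=[0,1,0,8,0,2](8)

Answer: 1 8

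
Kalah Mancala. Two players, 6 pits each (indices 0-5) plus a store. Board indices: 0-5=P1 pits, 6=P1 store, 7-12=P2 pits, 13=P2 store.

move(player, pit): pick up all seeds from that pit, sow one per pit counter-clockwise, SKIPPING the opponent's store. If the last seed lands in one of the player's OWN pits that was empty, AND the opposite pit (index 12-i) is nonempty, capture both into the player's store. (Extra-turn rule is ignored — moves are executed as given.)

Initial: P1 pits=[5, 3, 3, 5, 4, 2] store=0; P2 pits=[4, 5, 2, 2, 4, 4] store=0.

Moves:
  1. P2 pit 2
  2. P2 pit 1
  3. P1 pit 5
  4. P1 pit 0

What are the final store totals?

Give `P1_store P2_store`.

Answer: 7 1

Derivation:
Move 1: P2 pit2 -> P1=[5,3,3,5,4,2](0) P2=[4,5,0,3,5,4](0)
Move 2: P2 pit1 -> P1=[5,3,3,5,4,2](0) P2=[4,0,1,4,6,5](1)
Move 3: P1 pit5 -> P1=[5,3,3,5,4,0](1) P2=[5,0,1,4,6,5](1)
Move 4: P1 pit0 -> P1=[0,4,4,6,5,0](7) P2=[0,0,1,4,6,5](1)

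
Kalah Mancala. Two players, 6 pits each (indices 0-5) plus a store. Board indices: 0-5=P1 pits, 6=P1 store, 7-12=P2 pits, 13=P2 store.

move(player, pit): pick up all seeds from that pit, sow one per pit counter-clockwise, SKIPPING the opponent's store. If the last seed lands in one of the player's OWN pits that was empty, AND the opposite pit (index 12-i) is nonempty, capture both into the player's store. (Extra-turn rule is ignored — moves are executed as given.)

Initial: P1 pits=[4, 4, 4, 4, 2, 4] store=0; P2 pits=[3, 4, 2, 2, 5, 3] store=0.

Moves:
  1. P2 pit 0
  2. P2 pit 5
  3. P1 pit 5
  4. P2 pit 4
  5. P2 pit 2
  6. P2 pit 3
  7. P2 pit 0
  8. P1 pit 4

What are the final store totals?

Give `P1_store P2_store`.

Move 1: P2 pit0 -> P1=[4,4,4,4,2,4](0) P2=[0,5,3,3,5,3](0)
Move 2: P2 pit5 -> P1=[5,5,4,4,2,4](0) P2=[0,5,3,3,5,0](1)
Move 3: P1 pit5 -> P1=[5,5,4,4,2,0](1) P2=[1,6,4,3,5,0](1)
Move 4: P2 pit4 -> P1=[6,6,5,4,2,0](1) P2=[1,6,4,3,0,1](2)
Move 5: P2 pit2 -> P1=[6,6,5,4,2,0](1) P2=[1,6,0,4,1,2](3)
Move 6: P2 pit3 -> P1=[7,6,5,4,2,0](1) P2=[1,6,0,0,2,3](4)
Move 7: P2 pit0 -> P1=[7,6,5,4,2,0](1) P2=[0,7,0,0,2,3](4)
Move 8: P1 pit4 -> P1=[7,6,5,4,0,1](2) P2=[0,7,0,0,2,3](4)

Answer: 2 4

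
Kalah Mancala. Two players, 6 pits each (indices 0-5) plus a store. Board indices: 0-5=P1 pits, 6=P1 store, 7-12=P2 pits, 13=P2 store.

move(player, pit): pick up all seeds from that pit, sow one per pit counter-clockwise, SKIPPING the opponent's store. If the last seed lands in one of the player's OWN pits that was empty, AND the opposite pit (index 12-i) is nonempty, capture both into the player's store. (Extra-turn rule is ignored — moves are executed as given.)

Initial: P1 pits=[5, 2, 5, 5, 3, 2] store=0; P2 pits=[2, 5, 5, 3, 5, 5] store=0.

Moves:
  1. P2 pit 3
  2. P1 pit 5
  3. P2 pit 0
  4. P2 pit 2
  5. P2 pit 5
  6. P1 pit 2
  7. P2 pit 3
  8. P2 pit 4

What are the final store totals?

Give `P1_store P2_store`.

Move 1: P2 pit3 -> P1=[5,2,5,5,3,2](0) P2=[2,5,5,0,6,6](1)
Move 2: P1 pit5 -> P1=[5,2,5,5,3,0](1) P2=[3,5,5,0,6,6](1)
Move 3: P2 pit0 -> P1=[5,2,0,5,3,0](1) P2=[0,6,6,0,6,6](7)
Move 4: P2 pit2 -> P1=[6,3,0,5,3,0](1) P2=[0,6,0,1,7,7](8)
Move 5: P2 pit5 -> P1=[7,4,1,6,4,1](1) P2=[0,6,0,1,7,0](9)
Move 6: P1 pit2 -> P1=[7,4,0,7,4,1](1) P2=[0,6,0,1,7,0](9)
Move 7: P2 pit3 -> P1=[7,4,0,7,4,1](1) P2=[0,6,0,0,8,0](9)
Move 8: P2 pit4 -> P1=[8,5,1,8,5,2](1) P2=[0,6,0,0,0,1](10)

Answer: 1 10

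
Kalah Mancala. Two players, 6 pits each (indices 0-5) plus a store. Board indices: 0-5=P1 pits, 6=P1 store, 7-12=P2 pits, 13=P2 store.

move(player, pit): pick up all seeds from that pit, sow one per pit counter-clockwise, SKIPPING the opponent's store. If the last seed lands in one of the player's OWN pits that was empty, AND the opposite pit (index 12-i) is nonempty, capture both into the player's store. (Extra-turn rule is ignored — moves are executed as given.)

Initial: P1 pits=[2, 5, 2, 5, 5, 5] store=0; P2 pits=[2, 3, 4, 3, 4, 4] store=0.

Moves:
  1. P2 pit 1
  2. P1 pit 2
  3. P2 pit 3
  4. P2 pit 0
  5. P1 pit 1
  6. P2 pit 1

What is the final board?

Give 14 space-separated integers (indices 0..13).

Answer: 3 0 1 7 7 6 1 0 0 7 0 6 5 1

Derivation:
Move 1: P2 pit1 -> P1=[2,5,2,5,5,5](0) P2=[2,0,5,4,5,4](0)
Move 2: P1 pit2 -> P1=[2,5,0,6,6,5](0) P2=[2,0,5,4,5,4](0)
Move 3: P2 pit3 -> P1=[3,5,0,6,6,5](0) P2=[2,0,5,0,6,5](1)
Move 4: P2 pit0 -> P1=[3,5,0,6,6,5](0) P2=[0,1,6,0,6,5](1)
Move 5: P1 pit1 -> P1=[3,0,1,7,7,6](1) P2=[0,1,6,0,6,5](1)
Move 6: P2 pit1 -> P1=[3,0,1,7,7,6](1) P2=[0,0,7,0,6,5](1)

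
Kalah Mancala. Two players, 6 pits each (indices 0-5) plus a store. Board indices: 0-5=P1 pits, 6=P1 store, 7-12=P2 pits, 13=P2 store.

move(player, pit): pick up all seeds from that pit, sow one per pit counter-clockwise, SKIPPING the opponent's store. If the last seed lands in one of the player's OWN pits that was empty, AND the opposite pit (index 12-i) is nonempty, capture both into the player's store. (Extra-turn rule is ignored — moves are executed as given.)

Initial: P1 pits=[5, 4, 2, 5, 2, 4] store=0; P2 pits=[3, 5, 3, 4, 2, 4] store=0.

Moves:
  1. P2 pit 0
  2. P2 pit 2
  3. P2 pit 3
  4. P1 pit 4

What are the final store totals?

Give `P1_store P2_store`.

Move 1: P2 pit0 -> P1=[5,4,2,5,2,4](0) P2=[0,6,4,5,2,4](0)
Move 2: P2 pit2 -> P1=[5,4,2,5,2,4](0) P2=[0,6,0,6,3,5](1)
Move 3: P2 pit3 -> P1=[6,5,3,5,2,4](0) P2=[0,6,0,0,4,6](2)
Move 4: P1 pit4 -> P1=[6,5,3,5,0,5](1) P2=[0,6,0,0,4,6](2)

Answer: 1 2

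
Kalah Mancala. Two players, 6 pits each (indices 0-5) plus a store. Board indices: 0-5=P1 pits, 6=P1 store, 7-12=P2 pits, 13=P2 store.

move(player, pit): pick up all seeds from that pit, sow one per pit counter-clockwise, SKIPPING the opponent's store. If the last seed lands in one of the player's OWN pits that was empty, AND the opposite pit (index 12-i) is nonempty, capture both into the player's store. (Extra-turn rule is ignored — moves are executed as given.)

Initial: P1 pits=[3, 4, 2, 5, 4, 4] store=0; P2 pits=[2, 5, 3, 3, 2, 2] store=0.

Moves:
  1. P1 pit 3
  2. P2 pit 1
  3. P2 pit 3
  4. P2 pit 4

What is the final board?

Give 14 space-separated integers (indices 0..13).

Answer: 6 5 2 0 5 5 1 3 0 4 0 0 5 3

Derivation:
Move 1: P1 pit3 -> P1=[3,4,2,0,5,5](1) P2=[3,6,3,3,2,2](0)
Move 2: P2 pit1 -> P1=[4,4,2,0,5,5](1) P2=[3,0,4,4,3,3](1)
Move 3: P2 pit3 -> P1=[5,4,2,0,5,5](1) P2=[3,0,4,0,4,4](2)
Move 4: P2 pit4 -> P1=[6,5,2,0,5,5](1) P2=[3,0,4,0,0,5](3)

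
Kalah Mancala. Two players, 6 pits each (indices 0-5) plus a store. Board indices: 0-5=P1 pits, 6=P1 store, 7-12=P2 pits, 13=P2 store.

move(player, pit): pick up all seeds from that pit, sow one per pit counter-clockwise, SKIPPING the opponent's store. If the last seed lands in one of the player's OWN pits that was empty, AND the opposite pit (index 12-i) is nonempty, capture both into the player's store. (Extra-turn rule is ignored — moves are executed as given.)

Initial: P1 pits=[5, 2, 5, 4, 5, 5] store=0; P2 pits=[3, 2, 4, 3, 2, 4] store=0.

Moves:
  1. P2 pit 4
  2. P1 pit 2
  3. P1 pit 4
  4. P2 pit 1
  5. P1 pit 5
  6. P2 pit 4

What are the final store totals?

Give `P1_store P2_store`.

Move 1: P2 pit4 -> P1=[5,2,5,4,5,5](0) P2=[3,2,4,3,0,5](1)
Move 2: P1 pit2 -> P1=[5,2,0,5,6,6](1) P2=[4,2,4,3,0,5](1)
Move 3: P1 pit4 -> P1=[5,2,0,5,0,7](2) P2=[5,3,5,4,0,5](1)
Move 4: P2 pit1 -> P1=[5,0,0,5,0,7](2) P2=[5,0,6,5,0,5](4)
Move 5: P1 pit5 -> P1=[5,0,0,5,0,0](3) P2=[6,1,7,6,1,6](4)
Move 6: P2 pit4 -> P1=[5,0,0,5,0,0](3) P2=[6,1,7,6,0,7](4)

Answer: 3 4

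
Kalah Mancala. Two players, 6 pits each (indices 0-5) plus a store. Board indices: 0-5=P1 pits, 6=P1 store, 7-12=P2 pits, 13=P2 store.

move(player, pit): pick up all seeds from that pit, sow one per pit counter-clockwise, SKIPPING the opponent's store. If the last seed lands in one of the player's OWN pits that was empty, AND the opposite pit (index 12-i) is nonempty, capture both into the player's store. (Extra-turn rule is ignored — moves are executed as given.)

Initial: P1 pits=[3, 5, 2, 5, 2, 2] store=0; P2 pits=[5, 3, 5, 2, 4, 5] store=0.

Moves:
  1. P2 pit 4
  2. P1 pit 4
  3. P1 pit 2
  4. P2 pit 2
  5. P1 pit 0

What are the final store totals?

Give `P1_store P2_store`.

Answer: 5 2

Derivation:
Move 1: P2 pit4 -> P1=[4,6,2,5,2,2](0) P2=[5,3,5,2,0,6](1)
Move 2: P1 pit4 -> P1=[4,6,2,5,0,3](1) P2=[5,3,5,2,0,6](1)
Move 3: P1 pit2 -> P1=[4,6,0,6,0,3](5) P2=[5,0,5,2,0,6](1)
Move 4: P2 pit2 -> P1=[5,6,0,6,0,3](5) P2=[5,0,0,3,1,7](2)
Move 5: P1 pit0 -> P1=[0,7,1,7,1,4](5) P2=[5,0,0,3,1,7](2)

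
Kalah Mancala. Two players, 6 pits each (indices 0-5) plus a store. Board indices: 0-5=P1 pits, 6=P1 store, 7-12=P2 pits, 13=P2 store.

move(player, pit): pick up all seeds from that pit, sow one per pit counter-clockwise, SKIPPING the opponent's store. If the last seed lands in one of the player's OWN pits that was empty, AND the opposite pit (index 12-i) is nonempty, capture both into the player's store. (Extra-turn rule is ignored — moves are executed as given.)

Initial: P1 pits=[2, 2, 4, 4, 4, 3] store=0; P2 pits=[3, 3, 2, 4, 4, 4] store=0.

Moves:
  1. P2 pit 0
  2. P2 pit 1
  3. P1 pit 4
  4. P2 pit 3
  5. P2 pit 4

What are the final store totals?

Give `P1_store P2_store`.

Move 1: P2 pit0 -> P1=[2,2,4,4,4,3](0) P2=[0,4,3,5,4,4](0)
Move 2: P2 pit1 -> P1=[2,2,4,4,4,3](0) P2=[0,0,4,6,5,5](0)
Move 3: P1 pit4 -> P1=[2,2,4,4,0,4](1) P2=[1,1,4,6,5,5](0)
Move 4: P2 pit3 -> P1=[3,3,5,4,0,4](1) P2=[1,1,4,0,6,6](1)
Move 5: P2 pit4 -> P1=[4,4,6,5,0,4](1) P2=[1,1,4,0,0,7](2)

Answer: 1 2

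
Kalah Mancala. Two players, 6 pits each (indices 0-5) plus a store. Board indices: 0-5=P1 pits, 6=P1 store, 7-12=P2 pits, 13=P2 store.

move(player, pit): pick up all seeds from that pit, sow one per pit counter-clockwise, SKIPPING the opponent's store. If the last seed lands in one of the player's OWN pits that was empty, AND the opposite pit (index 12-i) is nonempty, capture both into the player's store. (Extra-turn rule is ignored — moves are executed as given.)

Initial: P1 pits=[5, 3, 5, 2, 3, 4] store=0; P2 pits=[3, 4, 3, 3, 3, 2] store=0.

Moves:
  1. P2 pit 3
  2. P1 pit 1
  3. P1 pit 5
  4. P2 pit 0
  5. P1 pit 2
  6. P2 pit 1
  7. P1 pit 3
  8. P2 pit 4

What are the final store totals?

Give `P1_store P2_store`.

Move 1: P2 pit3 -> P1=[5,3,5,2,3,4](0) P2=[3,4,3,0,4,3](1)
Move 2: P1 pit1 -> P1=[5,0,6,3,4,4](0) P2=[3,4,3,0,4,3](1)
Move 3: P1 pit5 -> P1=[5,0,6,3,4,0](1) P2=[4,5,4,0,4,3](1)
Move 4: P2 pit0 -> P1=[5,0,6,3,4,0](1) P2=[0,6,5,1,5,3](1)
Move 5: P1 pit2 -> P1=[5,0,0,4,5,1](2) P2=[1,7,5,1,5,3](1)
Move 6: P2 pit1 -> P1=[6,1,0,4,5,1](2) P2=[1,0,6,2,6,4](2)
Move 7: P1 pit3 -> P1=[6,1,0,0,6,2](3) P2=[2,0,6,2,6,4](2)
Move 8: P2 pit4 -> P1=[7,2,1,1,6,2](3) P2=[2,0,6,2,0,5](3)

Answer: 3 3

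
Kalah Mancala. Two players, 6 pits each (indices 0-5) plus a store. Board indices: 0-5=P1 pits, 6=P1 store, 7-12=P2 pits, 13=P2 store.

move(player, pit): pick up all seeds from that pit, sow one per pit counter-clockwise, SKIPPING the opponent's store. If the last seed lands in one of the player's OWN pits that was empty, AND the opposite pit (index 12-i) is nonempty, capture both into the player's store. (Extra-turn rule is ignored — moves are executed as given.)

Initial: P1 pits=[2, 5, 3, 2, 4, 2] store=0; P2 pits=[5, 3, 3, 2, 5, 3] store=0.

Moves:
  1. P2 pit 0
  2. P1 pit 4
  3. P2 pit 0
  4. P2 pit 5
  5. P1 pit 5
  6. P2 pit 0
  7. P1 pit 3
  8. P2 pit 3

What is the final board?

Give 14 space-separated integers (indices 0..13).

Answer: 3 6 4 0 1 1 2 0 8 4 0 7 1 2

Derivation:
Move 1: P2 pit0 -> P1=[2,5,3,2,4,2](0) P2=[0,4,4,3,6,4](0)
Move 2: P1 pit4 -> P1=[2,5,3,2,0,3](1) P2=[1,5,4,3,6,4](0)
Move 3: P2 pit0 -> P1=[2,5,3,2,0,3](1) P2=[0,6,4,3,6,4](0)
Move 4: P2 pit5 -> P1=[3,6,4,2,0,3](1) P2=[0,6,4,3,6,0](1)
Move 5: P1 pit5 -> P1=[3,6,4,2,0,0](2) P2=[1,7,4,3,6,0](1)
Move 6: P2 pit0 -> P1=[3,6,4,2,0,0](2) P2=[0,8,4,3,6,0](1)
Move 7: P1 pit3 -> P1=[3,6,4,0,1,1](2) P2=[0,8,4,3,6,0](1)
Move 8: P2 pit3 -> P1=[3,6,4,0,1,1](2) P2=[0,8,4,0,7,1](2)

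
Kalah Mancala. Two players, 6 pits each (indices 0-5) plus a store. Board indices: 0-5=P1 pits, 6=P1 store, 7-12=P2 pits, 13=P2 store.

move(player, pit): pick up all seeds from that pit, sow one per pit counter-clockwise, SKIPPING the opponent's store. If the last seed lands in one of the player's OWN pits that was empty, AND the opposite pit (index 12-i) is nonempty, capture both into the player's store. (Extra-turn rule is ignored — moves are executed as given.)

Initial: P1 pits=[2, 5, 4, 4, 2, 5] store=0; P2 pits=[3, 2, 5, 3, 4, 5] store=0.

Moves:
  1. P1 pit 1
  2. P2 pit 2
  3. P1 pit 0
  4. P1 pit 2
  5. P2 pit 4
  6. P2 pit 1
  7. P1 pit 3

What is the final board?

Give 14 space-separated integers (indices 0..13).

Answer: 1 0 1 0 5 8 3 5 1 2 6 0 7 5

Derivation:
Move 1: P1 pit1 -> P1=[2,0,5,5,3,6](1) P2=[3,2,5,3,4,5](0)
Move 2: P2 pit2 -> P1=[3,0,5,5,3,6](1) P2=[3,2,0,4,5,6](1)
Move 3: P1 pit0 -> P1=[0,1,6,6,3,6](1) P2=[3,2,0,4,5,6](1)
Move 4: P1 pit2 -> P1=[0,1,0,7,4,7](2) P2=[4,3,0,4,5,6](1)
Move 5: P2 pit4 -> P1=[1,2,1,7,4,7](2) P2=[4,3,0,4,0,7](2)
Move 6: P2 pit1 -> P1=[1,0,1,7,4,7](2) P2=[4,0,1,5,0,7](5)
Move 7: P1 pit3 -> P1=[1,0,1,0,5,8](3) P2=[5,1,2,6,0,7](5)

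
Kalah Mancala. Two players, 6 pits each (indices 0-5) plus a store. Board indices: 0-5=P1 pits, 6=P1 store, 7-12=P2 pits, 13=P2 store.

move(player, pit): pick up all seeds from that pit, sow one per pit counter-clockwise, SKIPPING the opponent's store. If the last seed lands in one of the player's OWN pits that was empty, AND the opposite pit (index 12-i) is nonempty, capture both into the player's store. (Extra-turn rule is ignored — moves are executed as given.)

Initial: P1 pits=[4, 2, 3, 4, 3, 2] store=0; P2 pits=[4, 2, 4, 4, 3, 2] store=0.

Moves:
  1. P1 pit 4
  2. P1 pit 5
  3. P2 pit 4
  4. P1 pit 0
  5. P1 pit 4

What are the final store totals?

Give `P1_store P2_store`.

Answer: 9 1

Derivation:
Move 1: P1 pit4 -> P1=[4,2,3,4,0,3](1) P2=[5,2,4,4,3,2](0)
Move 2: P1 pit5 -> P1=[4,2,3,4,0,0](2) P2=[6,3,4,4,3,2](0)
Move 3: P2 pit4 -> P1=[5,2,3,4,0,0](2) P2=[6,3,4,4,0,3](1)
Move 4: P1 pit0 -> P1=[0,3,4,5,1,0](9) P2=[0,3,4,4,0,3](1)
Move 5: P1 pit4 -> P1=[0,3,4,5,0,1](9) P2=[0,3,4,4,0,3](1)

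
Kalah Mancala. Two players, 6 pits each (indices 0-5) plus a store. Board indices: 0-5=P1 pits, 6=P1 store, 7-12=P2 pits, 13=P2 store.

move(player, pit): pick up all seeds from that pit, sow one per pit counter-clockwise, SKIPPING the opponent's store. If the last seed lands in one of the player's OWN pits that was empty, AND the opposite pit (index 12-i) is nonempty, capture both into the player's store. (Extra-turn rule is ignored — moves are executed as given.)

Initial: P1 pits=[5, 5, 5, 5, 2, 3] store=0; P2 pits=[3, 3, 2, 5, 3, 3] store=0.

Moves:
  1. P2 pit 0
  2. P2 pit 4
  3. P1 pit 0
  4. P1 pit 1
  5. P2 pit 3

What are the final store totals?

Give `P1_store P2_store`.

Answer: 2 2

Derivation:
Move 1: P2 pit0 -> P1=[5,5,5,5,2,3](0) P2=[0,4,3,6,3,3](0)
Move 2: P2 pit4 -> P1=[6,5,5,5,2,3](0) P2=[0,4,3,6,0,4](1)
Move 3: P1 pit0 -> P1=[0,6,6,6,3,4](1) P2=[0,4,3,6,0,4](1)
Move 4: P1 pit1 -> P1=[0,0,7,7,4,5](2) P2=[1,4,3,6,0,4](1)
Move 5: P2 pit3 -> P1=[1,1,8,7,4,5](2) P2=[1,4,3,0,1,5](2)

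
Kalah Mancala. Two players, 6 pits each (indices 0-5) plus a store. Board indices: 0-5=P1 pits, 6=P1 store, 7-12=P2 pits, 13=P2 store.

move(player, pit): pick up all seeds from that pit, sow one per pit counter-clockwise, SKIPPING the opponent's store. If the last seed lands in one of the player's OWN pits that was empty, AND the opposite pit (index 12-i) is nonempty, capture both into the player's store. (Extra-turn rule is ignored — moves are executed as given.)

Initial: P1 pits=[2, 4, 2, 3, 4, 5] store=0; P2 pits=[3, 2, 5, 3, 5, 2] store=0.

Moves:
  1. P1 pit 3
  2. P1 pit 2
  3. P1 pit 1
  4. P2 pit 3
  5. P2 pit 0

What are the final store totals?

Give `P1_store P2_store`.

Answer: 1 3

Derivation:
Move 1: P1 pit3 -> P1=[2,4,2,0,5,6](1) P2=[3,2,5,3,5,2](0)
Move 2: P1 pit2 -> P1=[2,4,0,1,6,6](1) P2=[3,2,5,3,5,2](0)
Move 3: P1 pit1 -> P1=[2,0,1,2,7,7](1) P2=[3,2,5,3,5,2](0)
Move 4: P2 pit3 -> P1=[2,0,1,2,7,7](1) P2=[3,2,5,0,6,3](1)
Move 5: P2 pit0 -> P1=[2,0,0,2,7,7](1) P2=[0,3,6,0,6,3](3)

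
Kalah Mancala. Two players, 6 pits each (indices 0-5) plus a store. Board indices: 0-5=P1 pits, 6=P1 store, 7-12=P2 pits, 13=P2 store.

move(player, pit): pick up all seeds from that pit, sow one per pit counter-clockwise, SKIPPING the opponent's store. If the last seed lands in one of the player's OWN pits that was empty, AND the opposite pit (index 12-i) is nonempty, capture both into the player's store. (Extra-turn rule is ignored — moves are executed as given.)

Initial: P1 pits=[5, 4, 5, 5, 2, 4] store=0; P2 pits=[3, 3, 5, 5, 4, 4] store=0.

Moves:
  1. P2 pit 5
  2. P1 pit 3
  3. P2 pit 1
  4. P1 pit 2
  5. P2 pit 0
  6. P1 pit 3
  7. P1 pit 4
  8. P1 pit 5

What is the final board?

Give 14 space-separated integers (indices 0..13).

Move 1: P2 pit5 -> P1=[6,5,6,5,2,4](0) P2=[3,3,5,5,4,0](1)
Move 2: P1 pit3 -> P1=[6,5,6,0,3,5](1) P2=[4,4,5,5,4,0](1)
Move 3: P2 pit1 -> P1=[0,5,6,0,3,5](1) P2=[4,0,6,6,5,0](8)
Move 4: P1 pit2 -> P1=[0,5,0,1,4,6](2) P2=[5,1,6,6,5,0](8)
Move 5: P2 pit0 -> P1=[0,5,0,1,4,6](2) P2=[0,2,7,7,6,1](8)
Move 6: P1 pit3 -> P1=[0,5,0,0,5,6](2) P2=[0,2,7,7,6,1](8)
Move 7: P1 pit4 -> P1=[0,5,0,0,0,7](3) P2=[1,3,8,7,6,1](8)
Move 8: P1 pit5 -> P1=[0,5,0,0,0,0](4) P2=[2,4,9,8,7,2](8)

Answer: 0 5 0 0 0 0 4 2 4 9 8 7 2 8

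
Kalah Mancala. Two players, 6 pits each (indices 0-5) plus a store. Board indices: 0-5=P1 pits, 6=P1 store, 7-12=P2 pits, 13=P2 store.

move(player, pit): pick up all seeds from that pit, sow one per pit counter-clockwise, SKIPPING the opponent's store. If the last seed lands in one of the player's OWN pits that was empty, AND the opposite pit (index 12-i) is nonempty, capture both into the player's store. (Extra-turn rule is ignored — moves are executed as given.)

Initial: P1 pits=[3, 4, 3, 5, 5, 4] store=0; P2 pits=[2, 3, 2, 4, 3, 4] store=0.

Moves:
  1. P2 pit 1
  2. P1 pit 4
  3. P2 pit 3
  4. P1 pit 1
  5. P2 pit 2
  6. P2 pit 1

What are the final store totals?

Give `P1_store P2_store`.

Move 1: P2 pit1 -> P1=[3,4,3,5,5,4](0) P2=[2,0,3,5,4,4](0)
Move 2: P1 pit4 -> P1=[3,4,3,5,0,5](1) P2=[3,1,4,5,4,4](0)
Move 3: P2 pit3 -> P1=[4,5,3,5,0,5](1) P2=[3,1,4,0,5,5](1)
Move 4: P1 pit1 -> P1=[4,0,4,6,1,6](2) P2=[3,1,4,0,5,5](1)
Move 5: P2 pit2 -> P1=[4,0,4,6,1,6](2) P2=[3,1,0,1,6,6](2)
Move 6: P2 pit1 -> P1=[4,0,4,0,1,6](2) P2=[3,0,0,1,6,6](9)

Answer: 2 9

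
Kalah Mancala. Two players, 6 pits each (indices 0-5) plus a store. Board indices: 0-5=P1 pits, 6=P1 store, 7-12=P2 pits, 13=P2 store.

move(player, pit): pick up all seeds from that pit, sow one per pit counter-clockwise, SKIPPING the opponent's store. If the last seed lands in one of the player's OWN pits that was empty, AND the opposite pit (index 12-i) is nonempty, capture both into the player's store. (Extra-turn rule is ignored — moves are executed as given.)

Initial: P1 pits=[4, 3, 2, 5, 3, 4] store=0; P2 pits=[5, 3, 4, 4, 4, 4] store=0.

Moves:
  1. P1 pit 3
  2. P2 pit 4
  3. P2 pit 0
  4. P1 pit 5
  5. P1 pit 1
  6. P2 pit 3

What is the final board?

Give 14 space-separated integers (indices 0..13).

Move 1: P1 pit3 -> P1=[4,3,2,0,4,5](1) P2=[6,4,4,4,4,4](0)
Move 2: P2 pit4 -> P1=[5,4,2,0,4,5](1) P2=[6,4,4,4,0,5](1)
Move 3: P2 pit0 -> P1=[5,4,2,0,4,5](1) P2=[0,5,5,5,1,6](2)
Move 4: P1 pit5 -> P1=[5,4,2,0,4,0](2) P2=[1,6,6,6,1,6](2)
Move 5: P1 pit1 -> P1=[5,0,3,1,5,0](4) P2=[0,6,6,6,1,6](2)
Move 6: P2 pit3 -> P1=[6,1,4,1,5,0](4) P2=[0,6,6,0,2,7](3)

Answer: 6 1 4 1 5 0 4 0 6 6 0 2 7 3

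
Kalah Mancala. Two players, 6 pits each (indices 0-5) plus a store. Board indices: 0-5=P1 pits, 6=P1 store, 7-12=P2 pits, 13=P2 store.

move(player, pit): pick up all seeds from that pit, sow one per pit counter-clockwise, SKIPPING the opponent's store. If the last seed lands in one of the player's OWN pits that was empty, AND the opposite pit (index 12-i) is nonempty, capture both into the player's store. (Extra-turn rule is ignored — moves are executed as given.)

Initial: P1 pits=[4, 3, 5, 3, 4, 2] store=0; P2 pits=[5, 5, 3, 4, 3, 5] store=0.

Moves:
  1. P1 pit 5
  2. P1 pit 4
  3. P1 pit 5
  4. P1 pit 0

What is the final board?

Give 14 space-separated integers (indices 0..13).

Answer: 0 4 6 4 0 0 10 7 0 3 4 3 5 0

Derivation:
Move 1: P1 pit5 -> P1=[4,3,5,3,4,0](1) P2=[6,5,3,4,3,5](0)
Move 2: P1 pit4 -> P1=[4,3,5,3,0,1](2) P2=[7,6,3,4,3,5](0)
Move 3: P1 pit5 -> P1=[4,3,5,3,0,0](3) P2=[7,6,3,4,3,5](0)
Move 4: P1 pit0 -> P1=[0,4,6,4,0,0](10) P2=[7,0,3,4,3,5](0)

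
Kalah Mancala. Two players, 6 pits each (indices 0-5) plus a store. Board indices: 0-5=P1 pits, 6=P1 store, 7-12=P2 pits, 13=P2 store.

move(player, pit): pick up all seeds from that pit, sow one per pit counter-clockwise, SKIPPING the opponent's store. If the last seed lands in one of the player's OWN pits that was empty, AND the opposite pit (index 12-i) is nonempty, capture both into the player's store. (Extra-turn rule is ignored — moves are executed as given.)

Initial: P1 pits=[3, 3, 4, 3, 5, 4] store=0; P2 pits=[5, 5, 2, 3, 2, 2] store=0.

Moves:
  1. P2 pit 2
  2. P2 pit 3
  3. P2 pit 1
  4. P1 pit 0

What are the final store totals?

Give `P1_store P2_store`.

Move 1: P2 pit2 -> P1=[3,3,4,3,5,4](0) P2=[5,5,0,4,3,2](0)
Move 2: P2 pit3 -> P1=[4,3,4,3,5,4](0) P2=[5,5,0,0,4,3](1)
Move 3: P2 pit1 -> P1=[4,3,4,3,5,4](0) P2=[5,0,1,1,5,4](2)
Move 4: P1 pit0 -> P1=[0,4,5,4,6,4](0) P2=[5,0,1,1,5,4](2)

Answer: 0 2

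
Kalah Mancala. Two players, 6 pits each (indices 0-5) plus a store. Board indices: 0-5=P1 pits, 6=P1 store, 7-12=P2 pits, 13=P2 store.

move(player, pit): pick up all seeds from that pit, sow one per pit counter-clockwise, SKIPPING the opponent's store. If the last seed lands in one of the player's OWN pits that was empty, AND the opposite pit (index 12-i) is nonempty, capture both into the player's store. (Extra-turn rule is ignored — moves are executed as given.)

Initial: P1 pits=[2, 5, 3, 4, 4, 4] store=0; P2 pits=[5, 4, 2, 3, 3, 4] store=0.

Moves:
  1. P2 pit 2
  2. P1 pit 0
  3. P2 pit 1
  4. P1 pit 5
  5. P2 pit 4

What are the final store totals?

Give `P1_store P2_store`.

Answer: 1 1

Derivation:
Move 1: P2 pit2 -> P1=[2,5,3,4,4,4](0) P2=[5,4,0,4,4,4](0)
Move 2: P1 pit0 -> P1=[0,6,4,4,4,4](0) P2=[5,4,0,4,4,4](0)
Move 3: P2 pit1 -> P1=[0,6,4,4,4,4](0) P2=[5,0,1,5,5,5](0)
Move 4: P1 pit5 -> P1=[0,6,4,4,4,0](1) P2=[6,1,2,5,5,5](0)
Move 5: P2 pit4 -> P1=[1,7,5,4,4,0](1) P2=[6,1,2,5,0,6](1)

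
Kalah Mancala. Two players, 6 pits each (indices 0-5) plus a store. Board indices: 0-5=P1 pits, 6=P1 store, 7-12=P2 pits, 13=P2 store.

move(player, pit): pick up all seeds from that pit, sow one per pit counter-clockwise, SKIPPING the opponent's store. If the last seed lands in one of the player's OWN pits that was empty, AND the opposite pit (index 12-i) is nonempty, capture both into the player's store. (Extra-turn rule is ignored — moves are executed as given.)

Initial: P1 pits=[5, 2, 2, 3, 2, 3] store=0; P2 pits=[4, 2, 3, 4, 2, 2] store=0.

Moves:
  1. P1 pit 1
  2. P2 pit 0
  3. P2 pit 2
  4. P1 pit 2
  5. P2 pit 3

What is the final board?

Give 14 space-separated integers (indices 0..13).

Answer: 6 1 1 5 3 4 0 0 3 0 0 5 4 2

Derivation:
Move 1: P1 pit1 -> P1=[5,0,3,4,2,3](0) P2=[4,2,3,4,2,2](0)
Move 2: P2 pit0 -> P1=[5,0,3,4,2,3](0) P2=[0,3,4,5,3,2](0)
Move 3: P2 pit2 -> P1=[5,0,3,4,2,3](0) P2=[0,3,0,6,4,3](1)
Move 4: P1 pit2 -> P1=[5,0,0,5,3,4](0) P2=[0,3,0,6,4,3](1)
Move 5: P2 pit3 -> P1=[6,1,1,5,3,4](0) P2=[0,3,0,0,5,4](2)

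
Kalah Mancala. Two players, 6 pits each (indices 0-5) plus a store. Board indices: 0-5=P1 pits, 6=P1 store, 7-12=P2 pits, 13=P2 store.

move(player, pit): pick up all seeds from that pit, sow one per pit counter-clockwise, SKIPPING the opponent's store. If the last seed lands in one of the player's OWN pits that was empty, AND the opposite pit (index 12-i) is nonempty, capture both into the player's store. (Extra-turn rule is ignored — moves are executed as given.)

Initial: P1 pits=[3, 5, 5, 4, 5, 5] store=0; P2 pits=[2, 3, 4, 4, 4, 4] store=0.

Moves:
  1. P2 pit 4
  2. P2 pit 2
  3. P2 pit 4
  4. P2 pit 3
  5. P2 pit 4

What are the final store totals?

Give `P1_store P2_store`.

Answer: 0 3

Derivation:
Move 1: P2 pit4 -> P1=[4,6,5,4,5,5](0) P2=[2,3,4,4,0,5](1)
Move 2: P2 pit2 -> P1=[4,6,5,4,5,5](0) P2=[2,3,0,5,1,6](2)
Move 3: P2 pit4 -> P1=[4,6,5,4,5,5](0) P2=[2,3,0,5,0,7](2)
Move 4: P2 pit3 -> P1=[5,7,5,4,5,5](0) P2=[2,3,0,0,1,8](3)
Move 5: P2 pit4 -> P1=[5,7,5,4,5,5](0) P2=[2,3,0,0,0,9](3)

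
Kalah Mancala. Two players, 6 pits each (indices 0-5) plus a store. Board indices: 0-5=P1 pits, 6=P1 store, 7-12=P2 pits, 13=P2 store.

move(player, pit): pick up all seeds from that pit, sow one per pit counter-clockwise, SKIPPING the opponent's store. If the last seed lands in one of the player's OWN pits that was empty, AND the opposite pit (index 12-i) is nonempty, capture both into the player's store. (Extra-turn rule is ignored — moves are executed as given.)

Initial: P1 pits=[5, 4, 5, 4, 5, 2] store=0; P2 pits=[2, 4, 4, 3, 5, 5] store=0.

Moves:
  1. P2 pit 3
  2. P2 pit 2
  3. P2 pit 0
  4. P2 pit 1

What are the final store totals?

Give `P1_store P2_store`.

Move 1: P2 pit3 -> P1=[5,4,5,4,5,2](0) P2=[2,4,4,0,6,6](1)
Move 2: P2 pit2 -> P1=[5,4,5,4,5,2](0) P2=[2,4,0,1,7,7](2)
Move 3: P2 pit0 -> P1=[5,4,5,0,5,2](0) P2=[0,5,0,1,7,7](7)
Move 4: P2 pit1 -> P1=[5,4,5,0,5,2](0) P2=[0,0,1,2,8,8](8)

Answer: 0 8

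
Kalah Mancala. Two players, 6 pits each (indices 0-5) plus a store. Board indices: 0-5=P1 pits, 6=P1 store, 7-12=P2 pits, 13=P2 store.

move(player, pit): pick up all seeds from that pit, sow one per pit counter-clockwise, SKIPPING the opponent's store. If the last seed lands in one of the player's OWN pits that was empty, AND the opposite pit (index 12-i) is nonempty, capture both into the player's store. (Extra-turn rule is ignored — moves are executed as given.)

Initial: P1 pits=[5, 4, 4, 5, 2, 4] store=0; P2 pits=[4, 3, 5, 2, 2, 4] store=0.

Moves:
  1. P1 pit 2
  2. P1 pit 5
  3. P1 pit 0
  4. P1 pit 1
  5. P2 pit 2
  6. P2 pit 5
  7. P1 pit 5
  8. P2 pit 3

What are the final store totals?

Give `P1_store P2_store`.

Move 1: P1 pit2 -> P1=[5,4,0,6,3,5](1) P2=[4,3,5,2,2,4](0)
Move 2: P1 pit5 -> P1=[5,4,0,6,3,0](2) P2=[5,4,6,3,2,4](0)
Move 3: P1 pit0 -> P1=[0,5,1,7,4,0](8) P2=[0,4,6,3,2,4](0)
Move 4: P1 pit1 -> P1=[0,0,2,8,5,1](9) P2=[0,4,6,3,2,4](0)
Move 5: P2 pit2 -> P1=[1,1,2,8,5,1](9) P2=[0,4,0,4,3,5](1)
Move 6: P2 pit5 -> P1=[2,2,3,9,5,1](9) P2=[0,4,0,4,3,0](2)
Move 7: P1 pit5 -> P1=[2,2,3,9,5,0](10) P2=[0,4,0,4,3,0](2)
Move 8: P2 pit3 -> P1=[3,2,3,9,5,0](10) P2=[0,4,0,0,4,1](3)

Answer: 10 3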